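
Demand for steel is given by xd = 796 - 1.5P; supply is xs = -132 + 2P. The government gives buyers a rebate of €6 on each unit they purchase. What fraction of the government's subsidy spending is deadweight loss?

DWL / government spending = 9/1412

Pre-subsidy: 796 - 1.5P = -132 + 2P gives P* = 1856/7, x* = 2788/7.
With the rebate, buyers effectively pay Pb = Ps − 6, where Ps is the price sellers receive.
Demand in terms of Ps becomes xd = 796 − 1.5(Ps − 6) = 805 - 1.5Ps. Setting this equal to supply: 805 - 1.5Ps = -132 + 2Ps, so Ps = 1874/7.
Buyers pay Pb = 1874/7 − 6 = 1832/7; x' = -132 + 2·(1874/7) = 2824/7.
ΔCS = ½(2788/7 + 2824/7)(1856/7 − 1832/7) = 67344/49; ΔPS = ½(2788/7 + 2824/7)(1874/7 − 1856/7) = 50508/49.
Government spending = 6 × 2824/7 = 16944/7.
DWL = ½ × 6 × (2824/7 − 2788/7) = 108/7; fraction = (108/7) / (16944/7) = 9/1412.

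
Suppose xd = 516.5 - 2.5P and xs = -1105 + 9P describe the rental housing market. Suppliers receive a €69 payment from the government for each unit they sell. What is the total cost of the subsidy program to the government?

Government cost = €20631

Pre-subsidy: 516.5 - 2.5P = -1105 + 9P gives P* = 141, x* = 164.
With the subsidy, sellers receive Ps = Pb + 69 for each unit, where Pb is the price buyers pay.
Supply in terms of Pb becomes xs = -1105 + 9(Pb + 69) = -484 + 9Pb. Setting this equal to demand: 516.5 - 2.5Pb = -484 + 9Pb, so Pb = 87.
Sellers receive Ps = 87 + 69 = 156; x' = 516.5 − 2.5·87 = 299.
Government outlay = subsidy × quantity = 69 × 299 = 20631.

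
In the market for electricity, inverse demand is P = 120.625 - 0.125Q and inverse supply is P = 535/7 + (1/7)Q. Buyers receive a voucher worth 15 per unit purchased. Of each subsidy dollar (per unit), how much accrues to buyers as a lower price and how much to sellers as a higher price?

Buyers gain 7 per unit; sellers gain 8 per unit

Pre-subsidy: 120.625 - 0.125Q = 535/7 + (1/7)Q gives Q* = 165 and P* = 100.
With the rebate, buyers effectively pay Pb = Ps − 15, where Ps is the price sellers receive.
On the curves, Pb = 120.625 - 0.125Q and Ps = 535/7 + (1/7)Q; the wedge Ps − Pb = 15 gives 535/7 + (1/7)Q − (120.625 - 0.125Q) = 15, so Q' = 221.
Then Pb = 120.625 − 0.125·221 = 93 and Ps = 535/7 + (1/7)·221 = 108.
Buyers' price falls by P* − Pb = 100 − 93 = 7; sellers' price rises by Ps − P* = 108 − 100 = 8.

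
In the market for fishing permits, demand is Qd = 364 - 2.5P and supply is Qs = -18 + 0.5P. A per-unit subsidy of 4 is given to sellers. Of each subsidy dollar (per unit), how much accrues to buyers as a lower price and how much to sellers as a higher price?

Buyers gain 2/3 per unit; sellers gain 10/3 per unit

Pre-subsidy: 364 - 2.5P = -18 + 0.5P gives P* = 382/3, Q* = 137/3.
With the subsidy, sellers receive Ps = Pb + 4 for each unit, where Pb is the price buyers pay.
Supply in terms of Pb becomes Qs = -18 + 0.5(Pb + 4) = -16 + 0.5Pb. Setting this equal to demand: 364 - 2.5Pb = -16 + 0.5Pb, so Pb = 380/3.
Sellers receive Ps = 380/3 + 4 = 392/3; Q' = 364 − 2.5·(380/3) = 142/3.
Buyers' price falls by P* − Pb = 382/3 − 380/3 = 2/3; sellers' price rises by Ps − P* = 392/3 − 382/3 = 10/3.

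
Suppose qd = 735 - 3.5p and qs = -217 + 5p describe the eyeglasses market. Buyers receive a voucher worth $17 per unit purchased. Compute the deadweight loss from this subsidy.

Deadweight loss = $297.5

Pre-subsidy: 735 - 3.5p = -217 + 5p gives p* = 112, q* = 343.
With the rebate, buyers effectively pay pb = ps − 17, where ps is the price sellers receive.
Demand in terms of ps becomes qd = 735 − 3.5(ps − 17) = 794.5 - 3.5ps. Setting this equal to supply: 794.5 - 3.5ps = -217 + 5ps, so ps = 119.
Buyers pay pb = 119 − 17 = 102; q' = -217 + 5·119 = 378.
The subsidy expands output by 378 − 343 = 35 past the efficient level; on those units the gap between marginal cost and willingness to pay runs from 0 up to 17.
DWL = ½ × 17 × 35 = 297.5.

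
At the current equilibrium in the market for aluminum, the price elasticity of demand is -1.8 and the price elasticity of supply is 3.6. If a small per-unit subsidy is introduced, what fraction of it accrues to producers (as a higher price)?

For a small subsidy around the equilibrium, the benefit split depends on the relative slopes, which at a point are proportional to the elasticities.
Buyer share = εs/(εs + |εd|) = 3.6/(3.6 + 1.8) = 2/3; seller share = |εd|/(εs + |εd|) = 1/3.
So producers capture 1/3 of the subsidy.

Producer share = 1/3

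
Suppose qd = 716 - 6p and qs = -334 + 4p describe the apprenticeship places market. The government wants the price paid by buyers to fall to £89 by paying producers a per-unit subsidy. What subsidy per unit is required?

Required subsidy s = £40 per unit

At a buyer price of 89, quantity demanded is 716 − 6·89 = 182.
Sellers supply 182 only when they receive ps with -334 + 4·ps = 182, i.e. ps = 129.
s = ps − pb = 129 − 89 = 40.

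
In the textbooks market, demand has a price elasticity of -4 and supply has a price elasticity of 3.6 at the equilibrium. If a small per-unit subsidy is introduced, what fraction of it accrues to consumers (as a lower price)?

Consumer share = 9/19

For a small subsidy around the equilibrium, the benefit split depends on the relative slopes, which at a point are proportional to the elasticities.
Buyer share = εs/(εs + |εd|) = 3.6/(3.6 + 4) = 9/19; seller share = |εd|/(εs + |εd|) = 10/19.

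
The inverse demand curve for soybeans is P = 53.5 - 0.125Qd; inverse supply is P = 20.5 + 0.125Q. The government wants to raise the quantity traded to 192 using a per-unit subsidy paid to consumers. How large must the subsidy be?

Required subsidy s = 15 per unit

At Q = 192, from the demand curve buyers pay Pb = 53.5 − 0.125·192 = 29.5; from the supply curve sellers need Ps = 20.5 + 0.125·192 = 44.5.
The subsidy must fill the gap: s = Ps − Pb = 44.5 − 29.5 = 15.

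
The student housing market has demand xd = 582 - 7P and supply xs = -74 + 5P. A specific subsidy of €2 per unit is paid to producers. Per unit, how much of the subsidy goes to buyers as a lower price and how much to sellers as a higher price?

Buyers gain 5/6 per unit; sellers gain 7/6 per unit

Pre-subsidy: 582 - 7P = -74 + 5P gives P* = 164/3, x* = 598/3.
With the subsidy, sellers receive Ps = Pb + 2 for each unit, where Pb is the price buyers pay.
Supply in terms of Pb becomes xs = -74 + 5(Pb + 2) = -64 + 5Pb. Setting this equal to demand: 582 - 7Pb = -64 + 5Pb, so Pb = 323/6.
Sellers receive Ps = 323/6 + 2 = 335/6; x' = 582 − 7·(323/6) = 1231/6.
Buyers' price falls by P* − Pb = 164/3 − 323/6 = 5/6; sellers' price rises by Ps − P* = 335/6 − 164/3 = 7/6.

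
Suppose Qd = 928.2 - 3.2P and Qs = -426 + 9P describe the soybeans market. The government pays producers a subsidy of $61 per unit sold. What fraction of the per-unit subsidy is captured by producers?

Producer share = 16/61

Pre-subsidy: 928.2 - 3.2P = -426 + 9P gives P* = 111, Q* = 573.
With the subsidy, sellers receive Ps = Pb + 61 for each unit, where Pb is the price buyers pay.
Supply in terms of Pb becomes Qs = -426 + 9(Pb + 61) = 123 + 9Pb. Setting this equal to demand: 928.2 - 3.2Pb = 123 + 9Pb, so Pb = 66.
Sellers receive Ps = 66 + 61 = 127; Q' = 928.2 − 3.2·66 = 717.
Buyers' price falls by P* − Pb = 111 − 66 = 45; sellers' price rises by Ps − P* = 127 − 111 = 16.
So producers capture 16/61 = 16/61 of each unit of subsidy.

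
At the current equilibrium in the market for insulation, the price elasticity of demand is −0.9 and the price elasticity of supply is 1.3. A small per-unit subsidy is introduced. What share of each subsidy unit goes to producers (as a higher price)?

Producer share = 9/22

For a small subsidy around the equilibrium, the benefit split depends on the relative slopes, which at a point are proportional to the elasticities.
Buyer share = εs/(εs + |εd|) = 1.3/(1.3 + 0.9) = 13/22; seller share = |εd|/(εs + |εd|) = 9/22.
So producers capture 9/22 of the subsidy.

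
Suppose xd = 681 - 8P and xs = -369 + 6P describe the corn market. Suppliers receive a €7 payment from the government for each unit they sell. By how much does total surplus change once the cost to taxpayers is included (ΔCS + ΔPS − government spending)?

Pre-subsidy: 681 - 8P = -369 + 6P gives P* = 75, x* = 81.
With the subsidy, sellers receive Ps = Pb + 7 for each unit, where Pb is the price buyers pay.
Supply in terms of Pb becomes xs = -369 + 6(Pb + 7) = -327 + 6Pb. Setting this equal to demand: 681 - 8Pb = -327 + 6Pb, so Pb = 72.
Sellers receive Ps = 72 + 7 = 79; x' = 681 − 8·72 = 105.
ΔCS = ½(81 + 105)(75 − 72) = 279; ΔPS = ½(81 + 105)(79 − 75) = 372.
Government spending = 7 × 105 = 735.
Net change = 279 + 372 − 735 = -84. The loss equals the DWL triangle ½·7·24.

Net change in total surplus = -€84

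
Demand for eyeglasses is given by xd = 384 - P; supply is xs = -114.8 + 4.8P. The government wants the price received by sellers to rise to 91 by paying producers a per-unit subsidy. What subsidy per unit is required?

Required subsidy s = 29 per unit

At a seller price of 91, quantity supplied is -114.8 + 4.8·91 = 322.
Buyers absorb 322 only when they pay Pb with 384 − 1·Pb = 322, i.e. Pb = 62.
s = Ps − Pb = 91 − 62 = 29.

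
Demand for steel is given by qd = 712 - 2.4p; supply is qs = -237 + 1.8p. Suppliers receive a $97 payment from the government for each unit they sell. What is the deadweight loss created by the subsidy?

Deadweight loss = 169362/35

Pre-subsidy: 712 - 2.4p = -237 + 1.8p gives p* = 4745/21, q* = 1188/7.
With the subsidy, sellers receive ps = pb + 97 for each unit, where pb is the price buyers pay.
Supply in terms of pb becomes qs = -237 + 1.8(pb + 97) = -62.4 + 1.8pb. Setting this equal to demand: 712 - 2.4pb = -62.4 + 1.8pb, so pb = 3872/21.
Sellers receive ps = 3872/21 + 97 = 5909/21; q' = 712 − 2.4·(3872/21) = 9432/35.
The subsidy expands output by 9432/35 − 1188/7 = 3492/35 past the efficient level; on those units the gap between marginal cost and willingness to pay runs from 0 up to 97.
DWL = ½ × 97 × 3492/35 = 169362/35.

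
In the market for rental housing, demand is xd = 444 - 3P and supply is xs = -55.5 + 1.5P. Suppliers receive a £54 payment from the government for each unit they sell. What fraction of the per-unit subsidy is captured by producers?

Producer share = 2/3

Pre-subsidy: 444 - 3P = -55.5 + 1.5P gives P* = 111, x* = 111.
With the subsidy, sellers receive Ps = Pb + 54 for each unit, where Pb is the price buyers pay.
Supply in terms of Pb becomes xs = -55.5 + 1.5(Pb + 54) = 25.5 + 1.5Pb. Setting this equal to demand: 444 - 3Pb = 25.5 + 1.5Pb, so Pb = 93.
Sellers receive Ps = 93 + 54 = 147; x' = 444 − 3·93 = 165.
Buyers' price falls by P* − Pb = 111 − 93 = 18; sellers' price rises by Ps − P* = 147 − 111 = 36.
So producers capture 36/54 = 2/3 of each unit of subsidy.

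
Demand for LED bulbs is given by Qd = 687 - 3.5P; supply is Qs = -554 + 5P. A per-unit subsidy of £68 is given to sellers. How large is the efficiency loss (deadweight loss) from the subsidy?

Pre-subsidy: 687 - 3.5P = -554 + 5P gives P* = 146, Q* = 176.
With the subsidy, sellers receive Ps = Pb + 68 for each unit, where Pb is the price buyers pay.
Supply in terms of Pb becomes Qs = -554 + 5(Pb + 68) = -214 + 5Pb. Setting this equal to demand: 687 - 3.5Pb = -214 + 5Pb, so Pb = 106.
Sellers receive Ps = 106 + 68 = 174; Q' = 687 − 3.5·106 = 316.
The subsidy expands output by 316 − 176 = 140 past the efficient level; on those units the gap between marginal cost and willingness to pay runs from 0 up to 68.
DWL = ½ × 68 × 140 = 4760.

Deadweight loss = £4760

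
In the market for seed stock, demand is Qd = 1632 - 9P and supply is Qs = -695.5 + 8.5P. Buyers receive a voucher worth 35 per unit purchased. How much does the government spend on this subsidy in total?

Government cost = 20580

Pre-subsidy: 1632 - 9P = -695.5 + 8.5P gives P* = 133, Q* = 435.
With the rebate, buyers effectively pay Pb = Ps − 35, where Ps is the price sellers receive.
Demand in terms of Ps becomes Qd = 1632 − 9(Ps − 35) = 1947 - 9Ps. Setting this equal to supply: 1947 - 9Ps = -695.5 + 8.5Ps, so Ps = 151.
Buyers pay Pb = 151 − 35 = 116; Q' = -695.5 + 8.5·151 = 588.
Government outlay = subsidy × quantity = 35 × 588 = 20580.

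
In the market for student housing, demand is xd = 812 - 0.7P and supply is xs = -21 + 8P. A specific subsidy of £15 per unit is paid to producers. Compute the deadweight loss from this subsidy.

Pre-subsidy: 812 - 0.7P = -21 + 8P gives P* = 8330/87, x* = 64813/87.
With the subsidy, sellers receive Ps = Pb + 15 for each unit, where Pb is the price buyers pay.
Supply in terms of Pb becomes xs = -21 + 8(Pb + 15) = 99 + 8Pb. Setting this equal to demand: 812 - 0.7Pb = 99 + 8Pb, so Pb = 7130/87.
Sellers receive Ps = 7130/87 + 15 = 8435/87; x' = 812 − 0.7·(7130/87) = 65653/87.
The subsidy expands output by 65653/87 − 64813/87 = 280/29 past the efficient level; on those units the gap between marginal cost and willingness to pay runs from 0 up to 15.
DWL = ½ × 15 × 280/29 = 2100/29.

Deadweight loss = 2100/29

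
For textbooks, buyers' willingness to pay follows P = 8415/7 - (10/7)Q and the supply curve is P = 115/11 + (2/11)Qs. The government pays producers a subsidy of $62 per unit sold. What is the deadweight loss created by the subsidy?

Deadweight loss = $1193.5

Pre-subsidy: 8415/7 - (10/7)Q = 115/11 + (2/11)Q gives Q* = 740 and P* = 145.
With the subsidy, sellers receive Ps = Pb + 62 for each unit, where Pb is the price buyers pay.
On the curves, Pb = 8415/7 - (10/7)Q and Ps = 115/11 + (2/11)Q; the wedge Ps − Pb = 62 gives 115/11 + (2/11)Q − (8415/7 - (10/7)Q) = 62, so Q' = 778.5.
Then Pb = 8415/7 − (10/7)·778.5 = 90 and Ps = 115/11 + (2/11)·778.5 = 152.
The subsidy expands output by 778.5 − 740 = 38.5 past the efficient level; on those units the gap between marginal cost and willingness to pay runs from 0 up to 62.
DWL = ½ × 62 × 38.5 = 1193.5.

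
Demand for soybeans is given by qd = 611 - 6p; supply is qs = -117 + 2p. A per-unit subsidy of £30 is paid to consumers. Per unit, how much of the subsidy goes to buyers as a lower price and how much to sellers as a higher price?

Pre-subsidy: 611 - 6p = -117 + 2p gives p* = 91, q* = 65.
With the rebate, buyers effectively pay pb = ps − 30, where ps is the price sellers receive.
Demand in terms of ps becomes qd = 611 − 6(ps − 30) = 791 - 6ps. Setting this equal to supply: 791 - 6ps = -117 + 2ps, so ps = 113.5.
Buyers pay pb = 113.5 − 30 = 83.5; q' = -117 + 2·113.5 = 110.
Buyers' price falls by p* − pb = 91 − 83.5 = 7.5; sellers' price rises by ps − p* = 113.5 − 91 = 22.5.

Buyers gain £7.5 per unit; sellers gain £22.5 per unit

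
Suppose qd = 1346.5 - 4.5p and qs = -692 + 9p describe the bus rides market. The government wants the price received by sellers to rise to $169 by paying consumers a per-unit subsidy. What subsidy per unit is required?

At a seller price of 169, quantity supplied is -692 + 9·169 = 829.
Buyers absorb 829 only when they pay pb with 1346.5 − 4.5·pb = 829, i.e. pb = 115.
s = ps − pb = 169 − 115 = 54.

Required subsidy s = $54 per unit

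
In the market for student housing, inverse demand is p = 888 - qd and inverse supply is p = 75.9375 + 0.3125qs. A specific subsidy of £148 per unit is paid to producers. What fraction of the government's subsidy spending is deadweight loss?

DWL / government spending = 1184/15361

Pre-subsidy: 888 - q = 75.9375 + 0.3125q gives q* = 4331/7 and p* = 1885/7.
With the subsidy, sellers receive ps = pb + 148 for each unit, where pb is the price buyers pay.
On the curves, pb = 888 - q and ps = 75.9375 + 0.3125q; the wedge ps − pb = 148 gives 75.9375 + 0.3125q − (888 - q) = 148, so q' = 15361/21.
Then pb = 888 − 1·(15361/21) = 3287/21 and ps = 75.9375 + 0.3125·(15361/21) = 6395/21.
ΔCS = ½(4331/7 + 15361/21)(1885/7 − 3287/21) = 33571136/441; ΔPS = ½(4331/7 + 15361/21)(6395/21 − 1885/7) = 10490980/441.
Government spending = 148 × 15361/21 = 2273428/21.
DWL = ½ × 148 × (15361/21 − 4331/7) = 175232/21; fraction = (175232/21) / (2273428/21) = 1184/15361.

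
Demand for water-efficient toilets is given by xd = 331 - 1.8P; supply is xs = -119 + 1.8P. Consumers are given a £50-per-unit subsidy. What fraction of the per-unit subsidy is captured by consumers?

Consumer share = 0.5

Pre-subsidy: 331 - 1.8P = -119 + 1.8P gives P* = 125, x* = 106.
With the rebate, buyers effectively pay Pb = Ps − 50, where Ps is the price sellers receive.
Demand in terms of Ps becomes xd = 331 − 1.8(Ps − 50) = 421 - 1.8Ps. Setting this equal to supply: 421 - 1.8Ps = -119 + 1.8Ps, so Ps = 150.
Buyers pay Pb = 150 − 50 = 100; x' = -119 + 1.8·150 = 151.
Buyers' price falls by P* − Pb = 125 − 100 = 25; sellers' price rises by Ps − P* = 150 − 125 = 25.
So consumers capture 25/50 = 0.5 of each unit of subsidy.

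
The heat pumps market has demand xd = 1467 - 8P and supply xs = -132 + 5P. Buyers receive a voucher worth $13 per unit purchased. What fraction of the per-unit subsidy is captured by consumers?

Pre-subsidy: 1467 - 8P = -132 + 5P gives P* = 123, x* = 483.
With the rebate, buyers effectively pay Pb = Ps − 13, where Ps is the price sellers receive.
Demand in terms of Ps becomes xd = 1467 − 8(Ps − 13) = 1571 - 8Ps. Setting this equal to supply: 1571 - 8Ps = -132 + 5Ps, so Ps = 131.
Buyers pay Pb = 131 − 13 = 118; x' = -132 + 5·131 = 523.
Buyers' price falls by P* − Pb = 123 − 118 = 5; sellers' price rises by Ps − P* = 131 − 123 = 8.
So consumers capture 5/13 = 5/13 of each unit of subsidy.

Consumer share = 5/13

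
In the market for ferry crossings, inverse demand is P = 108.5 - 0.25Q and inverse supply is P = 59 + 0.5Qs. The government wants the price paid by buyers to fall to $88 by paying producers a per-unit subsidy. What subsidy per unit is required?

At a buyer price of 88, quantity demanded is 434 − 4·88 = 82.
Sellers supply 82 only when they receive Ps = 59 + 0.5·82 = 100.
s = Ps − Pb = 100 − 88 = 12.

Required subsidy s = $12 per unit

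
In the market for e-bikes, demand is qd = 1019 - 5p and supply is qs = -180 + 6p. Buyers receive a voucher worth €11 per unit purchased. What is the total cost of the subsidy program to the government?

Government cost = €5544

Pre-subsidy: 1019 - 5p = -180 + 6p gives p* = 109, q* = 474.
With the rebate, buyers effectively pay pb = ps − 11, where ps is the price sellers receive.
Demand in terms of ps becomes qd = 1019 − 5(ps − 11) = 1074 - 5ps. Setting this equal to supply: 1074 - 5ps = -180 + 6ps, so ps = 114.
Buyers pay pb = 114 − 11 = 103; q' = -180 + 6·114 = 504.
Government outlay = subsidy × quantity = 11 × 504 = 5544.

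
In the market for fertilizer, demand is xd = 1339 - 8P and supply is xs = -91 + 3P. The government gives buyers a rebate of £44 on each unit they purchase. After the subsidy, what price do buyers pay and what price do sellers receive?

Buyers pay £118; sellers receive £162

Pre-subsidy: 1339 - 8P = -91 + 3P gives P* = 130, x* = 299.
With the rebate, buyers effectively pay Pb = Ps − 44, where Ps is the price sellers receive.
Demand in terms of Ps becomes xd = 1339 − 8(Ps − 44) = 1691 - 8Ps. Setting this equal to supply: 1691 - 8Ps = -91 + 3Ps, so Ps = 162.
Buyers pay Pb = 162 − 44 = 118; x' = -91 + 3·162 = 395.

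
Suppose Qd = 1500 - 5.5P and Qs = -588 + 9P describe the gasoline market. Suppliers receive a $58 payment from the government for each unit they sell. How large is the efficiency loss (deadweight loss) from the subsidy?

Pre-subsidy: 1500 - 5.5P = -588 + 9P gives P* = 144, Q* = 708.
With the subsidy, sellers receive Ps = Pb + 58 for each unit, where Pb is the price buyers pay.
Supply in terms of Pb becomes Qs = -588 + 9(Pb + 58) = -66 + 9Pb. Setting this equal to demand: 1500 - 5.5Pb = -66 + 9Pb, so Pb = 108.
Sellers receive Ps = 108 + 58 = 166; Q' = 1500 − 5.5·108 = 906.
The subsidy expands output by 906 − 708 = 198 past the efficient level; on those units the gap between marginal cost and willingness to pay runs from 0 up to 58.
DWL = ½ × 58 × 198 = 5742.

Deadweight loss = $5742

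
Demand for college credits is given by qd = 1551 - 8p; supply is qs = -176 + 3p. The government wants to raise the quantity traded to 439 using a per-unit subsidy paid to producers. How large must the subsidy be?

At q = 439, invert demand for the buyer price: pb = (1551 − 439)/8 = 139; invert supply for the seller price: ps = (439 − (-176))/3 = 205.
The subsidy must fill the gap: s = ps − pb = 205 − 139 = 66.

Required subsidy s = 66 per unit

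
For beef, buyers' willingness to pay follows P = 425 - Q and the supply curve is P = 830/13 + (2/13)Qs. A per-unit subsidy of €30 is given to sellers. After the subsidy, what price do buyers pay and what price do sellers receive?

Buyers pay €86; sellers receive €116

Pre-subsidy: 425 - Q = 830/13 + (2/13)Q gives Q* = 313 and P* = 112.
With the subsidy, sellers receive Ps = Pb + 30 for each unit, where Pb is the price buyers pay.
On the curves, Pb = 425 - Q and Ps = 830/13 + (2/13)Q; the wedge Ps − Pb = 30 gives 830/13 + (2/13)Q − (425 - Q) = 30, so Q' = 339.
Then Pb = 425 − 1·339 = 86 and Ps = 830/13 + (2/13)·339 = 116.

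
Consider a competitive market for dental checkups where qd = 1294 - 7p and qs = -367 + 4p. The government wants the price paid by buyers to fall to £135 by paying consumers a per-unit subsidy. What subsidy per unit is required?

At a buyer price of 135, quantity demanded is 1294 − 7·135 = 349.
Sellers supply 349 only when they receive ps with -367 + 4·ps = 349, i.e. ps = 179.
s = ps − pb = 179 − 135 = 44.

Required subsidy s = £44 per unit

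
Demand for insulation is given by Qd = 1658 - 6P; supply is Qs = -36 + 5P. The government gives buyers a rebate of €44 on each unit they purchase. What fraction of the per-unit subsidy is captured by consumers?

Pre-subsidy: 1658 - 6P = -36 + 5P gives P* = 154, Q* = 734.
With the rebate, buyers effectively pay Pb = Ps − 44, where Ps is the price sellers receive.
Demand in terms of Ps becomes Qd = 1658 − 6(Ps − 44) = 1922 - 6Ps. Setting this equal to supply: 1922 - 6Ps = -36 + 5Ps, so Ps = 178.
Buyers pay Pb = 178 − 44 = 134; Q' = -36 + 5·178 = 854.
Buyers' price falls by P* − Pb = 154 − 134 = 20; sellers' price rises by Ps − P* = 178 − 154 = 24.
So consumers capture 20/44 = 5/11 of each unit of subsidy.

Consumer share = 5/11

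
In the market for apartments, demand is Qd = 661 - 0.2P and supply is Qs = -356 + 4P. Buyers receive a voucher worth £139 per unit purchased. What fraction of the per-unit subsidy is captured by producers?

Producer share = 1/21

Pre-subsidy: 661 - 0.2P = -356 + 4P gives P* = 1695/7, Q* = 4288/7.
With the rebate, buyers effectively pay Pb = Ps − 139, where Ps is the price sellers receive.
Demand in terms of Ps becomes Qd = 661 − 0.2(Ps − 139) = 688.8 - 0.2Ps. Setting this equal to supply: 688.8 - 0.2Ps = -356 + 4Ps, so Ps = 5224/21.
Buyers pay Pb = 5224/21 − 139 = 2305/21; Q' = -356 + 4·(5224/21) = 13420/21.
Buyers' price falls by P* − Pb = 1695/7 − 2305/21 = 2780/21; sellers' price rises by Ps − P* = 5224/21 − 1695/7 = 139/21.
So producers capture (139/21)/139 = 1/21 of each unit of subsidy.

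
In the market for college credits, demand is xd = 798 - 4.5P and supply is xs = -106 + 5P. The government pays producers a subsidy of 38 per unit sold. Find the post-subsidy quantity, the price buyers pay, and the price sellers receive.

Pre-subsidy: 798 - 4.5P = -106 + 5P gives P* = 1808/19, x* = 7026/19.
With the subsidy, sellers receive Ps = Pb + 38 for each unit, where Pb is the price buyers pay.
Supply in terms of Pb becomes xs = -106 + 5(Pb + 38) = 84 + 5Pb. Setting this equal to demand: 798 - 4.5Pb = 84 + 5Pb, so Pb = 1428/19.
Sellers receive Ps = 1428/19 + 38 = 2150/19; x' = 798 − 4.5·(1428/19) = 8736/19.

x' = 8736/19; buyers pay 1428/19; sellers receive 2150/19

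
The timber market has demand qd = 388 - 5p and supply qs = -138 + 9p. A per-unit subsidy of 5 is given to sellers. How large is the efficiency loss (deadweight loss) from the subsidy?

Pre-subsidy: 388 - 5p = -138 + 9p gives p* = 263/7, q* = 1401/7.
With the subsidy, sellers receive ps = pb + 5 for each unit, where pb is the price buyers pay.
Supply in terms of pb becomes qs = -138 + 9(pb + 5) = -93 + 9pb. Setting this equal to demand: 388 - 5pb = -93 + 9pb, so pb = 481/14.
Sellers receive ps = 481/14 + 5 = 551/14; q' = 388 − 5·(481/14) = 3027/14.
The subsidy expands output by 3027/14 − 1401/7 = 225/14 past the efficient level; on those units the gap between marginal cost and willingness to pay runs from 0 up to 5.
DWL = ½ × 5 × 225/14 = 1125/28.

Deadweight loss = 1125/28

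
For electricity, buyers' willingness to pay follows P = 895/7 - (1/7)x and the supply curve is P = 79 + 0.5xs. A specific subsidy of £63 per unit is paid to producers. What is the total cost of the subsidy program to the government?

Government cost = £10962

Pre-subsidy: 895/7 - (1/7)x = 79 + 0.5x gives x* = 76 and P* = 117.
With the subsidy, sellers receive Ps = Pb + 63 for each unit, where Pb is the price buyers pay.
On the curves, Pb = 895/7 - (1/7)x and Ps = 79 + 0.5x; the wedge Ps − Pb = 63 gives 79 + 0.5x − (895/7 - (1/7)x) = 63, so x' = 174.
Then Pb = 895/7 − (1/7)·174 = 103 and Ps = 79 + 0.5·174 = 166.
Government outlay = subsidy × quantity = 63 × 174 = 10962.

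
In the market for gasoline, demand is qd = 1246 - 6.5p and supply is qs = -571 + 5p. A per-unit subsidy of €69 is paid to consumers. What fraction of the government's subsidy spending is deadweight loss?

DWL / government spending = 65/276

Pre-subsidy: 1246 - 6.5p = -571 + 5p gives p* = 158, q* = 219.
With the rebate, buyers effectively pay pb = ps − 69, where ps is the price sellers receive.
Demand in terms of ps becomes qd = 1246 − 6.5(ps − 69) = 1694.5 - 6.5ps. Setting this equal to supply: 1694.5 - 6.5ps = -571 + 5ps, so ps = 197.
Buyers pay pb = 197 − 69 = 128; q' = -571 + 5·197 = 414.
ΔCS = ½(219 + 414)(158 − 128) = 9495; ΔPS = ½(219 + 414)(197 − 158) = 12343.5.
Government spending = 69 × 414 = 28566.
DWL = ½ × 69 × (414 − 219) = 6727.5; fraction = 6727.5 / 28566 = 65/276.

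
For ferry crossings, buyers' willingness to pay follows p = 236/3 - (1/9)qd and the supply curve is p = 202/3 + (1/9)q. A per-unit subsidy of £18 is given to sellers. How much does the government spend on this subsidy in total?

Government cost = £2376

Pre-subsidy: 236/3 - (1/9)q = 202/3 + (1/9)q gives q* = 51 and p* = 73.
With the subsidy, sellers receive ps = pb + 18 for each unit, where pb is the price buyers pay.
On the curves, pb = 236/3 - (1/9)q and ps = 202/3 + (1/9)q; the wedge ps − pb = 18 gives 202/3 + (1/9)q − (236/3 - (1/9)q) = 18, so q' = 132.
Then pb = 236/3 − (1/9)·132 = 64 and ps = 202/3 + (1/9)·132 = 82.
Government outlay = subsidy × quantity = 18 × 132 = 2376.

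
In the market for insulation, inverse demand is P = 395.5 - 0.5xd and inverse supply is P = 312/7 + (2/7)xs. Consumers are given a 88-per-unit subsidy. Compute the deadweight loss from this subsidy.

Pre-subsidy: 395.5 - 0.5x = 312/7 + (2/7)x gives x* = 4913/11 and P* = 1894/11.
With the rebate, buyers effectively pay Pb = Ps − 88, where Ps is the price sellers receive.
On the curves, Pb = 395.5 - 0.5x and Ps = 312/7 + (2/7)x; the wedge Ps − Pb = 88 gives 312/7 + (2/7)x − (395.5 - 0.5x) = 88, so x' = 6145/11.
Then Pb = 395.5 − 0.5·(6145/11) = 1278/11 and Ps = 312/7 + (2/7)·(6145/11) = 2246/11.
The subsidy expands output by 6145/11 − 4913/11 = 112 past the efficient level; on those units the gap between marginal cost and willingness to pay runs from 0 up to 88.
DWL = ½ × 88 × 112 = 4928.

Deadweight loss = 4928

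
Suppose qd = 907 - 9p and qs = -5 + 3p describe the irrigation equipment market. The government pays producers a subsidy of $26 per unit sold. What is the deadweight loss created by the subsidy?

Pre-subsidy: 907 - 9p = -5 + 3p gives p* = 76, q* = 223.
With the subsidy, sellers receive ps = pb + 26 for each unit, where pb is the price buyers pay.
Supply in terms of pb becomes qs = -5 + 3(pb + 26) = 73 + 3pb. Setting this equal to demand: 907 - 9pb = 73 + 3pb, so pb = 69.5.
Sellers receive ps = 69.5 + 26 = 95.5; q' = 907 − 9·69.5 = 281.5.
The subsidy expands output by 281.5 − 223 = 58.5 past the efficient level; on those units the gap between marginal cost and willingness to pay runs from 0 up to 26.
DWL = ½ × 26 × 58.5 = 760.5.

Deadweight loss = $760.5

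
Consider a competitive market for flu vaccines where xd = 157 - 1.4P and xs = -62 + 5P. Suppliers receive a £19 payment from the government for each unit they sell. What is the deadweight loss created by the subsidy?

Pre-subsidy: 157 - 1.4P = -62 + 5P gives P* = 34.21875, x* = 109.09375.
With the subsidy, sellers receive Ps = Pb + 19 for each unit, where Pb is the price buyers pay.
Supply in terms of Pb becomes xs = -62 + 5(Pb + 19) = 33 + 5Pb. Setting this equal to demand: 157 - 1.4Pb = 33 + 5Pb, so Pb = 19.375.
Sellers receive Ps = 19.375 + 19 = 38.375; x' = 157 − 1.4·19.375 = 129.875.
The subsidy expands output by 129.875 − 109.09375 = 20.78125 past the efficient level; on those units the gap between marginal cost and willingness to pay runs from 0 up to 19.
DWL = ½ × 19 × 20.78125 = 197.421875.

Deadweight loss = £197.421875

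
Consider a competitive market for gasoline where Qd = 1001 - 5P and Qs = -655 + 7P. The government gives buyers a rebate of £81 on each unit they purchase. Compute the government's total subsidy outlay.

Pre-subsidy: 1001 - 5P = -655 + 7P gives P* = 138, Q* = 311.
With the rebate, buyers effectively pay Pb = Ps − 81, where Ps is the price sellers receive.
Demand in terms of Ps becomes Qd = 1001 − 5(Ps − 81) = 1406 - 5Ps. Setting this equal to supply: 1406 - 5Ps = -655 + 7Ps, so Ps = 171.75.
Buyers pay Pb = 171.75 − 81 = 90.75; Q' = -655 + 7·171.75 = 547.25.
Government outlay = subsidy × quantity = 81 × 547.25 = 44327.25.

Government cost = £44327.25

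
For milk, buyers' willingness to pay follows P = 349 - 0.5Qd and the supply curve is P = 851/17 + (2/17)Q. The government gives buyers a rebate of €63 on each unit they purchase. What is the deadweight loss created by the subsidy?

Pre-subsidy: 349 - 0.5Q = 851/17 + (2/17)Q gives Q* = 484 and P* = 107.
With the rebate, buyers effectively pay Pb = Ps − 63, where Ps is the price sellers receive.
On the curves, Pb = 349 - 0.5Q and Ps = 851/17 + (2/17)Q; the wedge Ps − Pb = 63 gives 851/17 + (2/17)Q − (349 - 0.5Q) = 63, so Q' = 586.
Then Pb = 349 − 0.5·586 = 56 and Ps = 851/17 + (2/17)·586 = 119.
The subsidy expands output by 586 − 484 = 102 past the efficient level; on those units the gap between marginal cost and willingness to pay runs from 0 up to 63.
DWL = ½ × 63 × 102 = 3213.

Deadweight loss = €3213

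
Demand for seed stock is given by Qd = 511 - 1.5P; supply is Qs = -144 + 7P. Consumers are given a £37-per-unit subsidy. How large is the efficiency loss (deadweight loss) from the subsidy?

Pre-subsidy: 511 - 1.5P = -144 + 7P gives P* = 1310/17, Q* = 6722/17.
With the rebate, buyers effectively pay Pb = Ps − 37, where Ps is the price sellers receive.
Demand in terms of Ps becomes Qd = 511 − 1.5(Ps − 37) = 566.5 - 1.5Ps. Setting this equal to supply: 566.5 - 1.5Ps = -144 + 7Ps, so Ps = 1421/17.
Buyers pay Pb = 1421/17 − 37 = 792/17; Q' = -144 + 7·(1421/17) = 7499/17.
The subsidy expands output by 7499/17 − 6722/17 = 777/17 past the efficient level; on those units the gap between marginal cost and willingness to pay runs from 0 up to 37.
DWL = ½ × 37 × 777/17 = 28749/34.

Deadweight loss = 28749/34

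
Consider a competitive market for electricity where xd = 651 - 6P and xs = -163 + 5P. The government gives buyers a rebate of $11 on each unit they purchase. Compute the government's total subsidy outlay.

Government cost = $2607

Pre-subsidy: 651 - 6P = -163 + 5P gives P* = 74, x* = 207.
With the rebate, buyers effectively pay Pb = Ps − 11, where Ps is the price sellers receive.
Demand in terms of Ps becomes xd = 651 − 6(Ps − 11) = 717 - 6Ps. Setting this equal to supply: 717 - 6Ps = -163 + 5Ps, so Ps = 80.
Buyers pay Pb = 80 − 11 = 69; x' = -163 + 5·80 = 237.
Government outlay = subsidy × quantity = 11 × 237 = 2607.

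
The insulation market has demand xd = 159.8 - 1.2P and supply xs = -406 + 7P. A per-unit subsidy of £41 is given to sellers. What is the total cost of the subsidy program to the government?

Pre-subsidy: 159.8 - 1.2P = -406 + 7P gives P* = 69, x* = 77.
With the subsidy, sellers receive Ps = Pb + 41 for each unit, where Pb is the price buyers pay.
Supply in terms of Pb becomes xs = -406 + 7(Pb + 41) = -119 + 7Pb. Setting this equal to demand: 159.8 - 1.2Pb = -119 + 7Pb, so Pb = 34.
Sellers receive Ps = 34 + 41 = 75; x' = 159.8 − 1.2·34 = 119.
Government outlay = subsidy × quantity = 41 × 119 = 4879.

Government cost = £4879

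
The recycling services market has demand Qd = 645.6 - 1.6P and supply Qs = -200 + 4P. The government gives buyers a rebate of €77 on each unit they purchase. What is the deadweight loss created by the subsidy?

Deadweight loss = €3388

Pre-subsidy: 645.6 - 1.6P = -200 + 4P gives P* = 151, Q* = 404.
With the rebate, buyers effectively pay Pb = Ps − 77, where Ps is the price sellers receive.
Demand in terms of Ps becomes Qd = 645.6 − 1.6(Ps − 77) = 768.8 - 1.6Ps. Setting this equal to supply: 768.8 - 1.6Ps = -200 + 4Ps, so Ps = 173.
Buyers pay Pb = 173 − 77 = 96; Q' = -200 + 4·173 = 492.
The subsidy expands output by 492 − 404 = 88 past the efficient level; on those units the gap between marginal cost and willingness to pay runs from 0 up to 77.
DWL = ½ × 77 × 88 = 3388.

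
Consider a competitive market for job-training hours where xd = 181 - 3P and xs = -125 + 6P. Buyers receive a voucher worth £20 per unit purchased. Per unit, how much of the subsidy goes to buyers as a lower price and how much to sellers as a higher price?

Buyers gain 40/3 per unit; sellers gain 20/3 per unit

Pre-subsidy: 181 - 3P = -125 + 6P gives P* = 34, x* = 79.
With the rebate, buyers effectively pay Pb = Ps − 20, where Ps is the price sellers receive.
Demand in terms of Ps becomes xd = 181 − 3(Ps − 20) = 241 - 3Ps. Setting this equal to supply: 241 - 3Ps = -125 + 6Ps, so Ps = 122/3.
Buyers pay Pb = 122/3 − 20 = 62/3; x' = -125 + 6·(122/3) = 119.
Buyers' price falls by P* − Pb = 34 − 62/3 = 40/3; sellers' price rises by Ps − P* = 122/3 − 34 = 20/3.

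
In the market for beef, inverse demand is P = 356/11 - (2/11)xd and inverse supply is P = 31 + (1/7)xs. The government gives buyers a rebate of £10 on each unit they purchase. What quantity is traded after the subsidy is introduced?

Pre-subsidy: 356/11 - (2/11)x = 31 + (1/7)x gives x* = 4.2 and P* = 31.6.
With the rebate, buyers effectively pay Pb = Ps − 10, where Ps is the price sellers receive.
On the curves, Pb = 356/11 - (2/11)x and Ps = 31 + (1/7)x; the wedge Ps − Pb = 10 gives 31 + (1/7)x − (356/11 - (2/11)x) = 10, so x' = 35.
Then Pb = 356/11 − (2/11)·35 = 26 and Ps = 31 + (1/7)·35 = 36.

x' = 35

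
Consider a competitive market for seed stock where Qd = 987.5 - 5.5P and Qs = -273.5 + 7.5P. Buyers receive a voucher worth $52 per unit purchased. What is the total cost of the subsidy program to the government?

Pre-subsidy: 987.5 - 5.5P = -273.5 + 7.5P gives P* = 97, Q* = 454.
With the rebate, buyers effectively pay Pb = Ps − 52, where Ps is the price sellers receive.
Demand in terms of Ps becomes Qd = 987.5 − 5.5(Ps − 52) = 1273.5 - 5.5Ps. Setting this equal to supply: 1273.5 - 5.5Ps = -273.5 + 7.5Ps, so Ps = 119.
Buyers pay Pb = 119 − 52 = 67; Q' = -273.5 + 7.5·119 = 619.
Government outlay = subsidy × quantity = 52 × 619 = 32188.

Government cost = $32188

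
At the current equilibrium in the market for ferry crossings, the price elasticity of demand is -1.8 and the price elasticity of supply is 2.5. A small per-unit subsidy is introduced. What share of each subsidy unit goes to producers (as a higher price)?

Producer share = 18/43

For a small subsidy around the equilibrium, the benefit split depends on the relative slopes, which at a point are proportional to the elasticities.
Buyer share = εs/(εs + |εd|) = 2.5/(2.5 + 1.8) = 25/43; seller share = |εd|/(εs + |εd|) = 18/43.
So producers capture 18/43 of the subsidy.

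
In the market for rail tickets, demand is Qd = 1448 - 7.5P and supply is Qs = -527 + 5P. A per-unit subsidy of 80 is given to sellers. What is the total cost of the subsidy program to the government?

Pre-subsidy: 1448 - 7.5P = -527 + 5P gives P* = 158, Q* = 263.
With the subsidy, sellers receive Ps = Pb + 80 for each unit, where Pb is the price buyers pay.
Supply in terms of Pb becomes Qs = -527 + 5(Pb + 80) = -127 + 5Pb. Setting this equal to demand: 1448 - 7.5Pb = -127 + 5Pb, so Pb = 126.
Sellers receive Ps = 126 + 80 = 206; Q' = 1448 − 7.5·126 = 503.
Government outlay = subsidy × quantity = 80 × 503 = 40240.

Government cost = 40240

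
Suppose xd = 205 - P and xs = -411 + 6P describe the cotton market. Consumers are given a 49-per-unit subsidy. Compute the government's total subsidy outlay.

Pre-subsidy: 205 - P = -411 + 6P gives P* = 88, x* = 117.
With the rebate, buyers effectively pay Pb = Ps − 49, where Ps is the price sellers receive.
Demand in terms of Ps becomes xd = 205 − 1(Ps − 49) = 254 - Ps. Setting this equal to supply: 254 - Ps = -411 + 6Ps, so Ps = 95.
Buyers pay Pb = 95 − 49 = 46; x' = -411 + 6·95 = 159.
Government outlay = subsidy × quantity = 49 × 159 = 7791.

Government cost = 7791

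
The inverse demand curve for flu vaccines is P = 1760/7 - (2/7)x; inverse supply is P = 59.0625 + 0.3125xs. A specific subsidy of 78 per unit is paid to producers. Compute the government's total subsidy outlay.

Government cost = 2361918/67

Pre-subsidy: 1760/7 - (2/7)x = 59.0625 + 0.3125x gives x* = 21545/67 and P* = 10690/67.
With the subsidy, sellers receive Ps = Pb + 78 for each unit, where Pb is the price buyers pay.
On the curves, Pb = 1760/7 - (2/7)x and Ps = 59.0625 + 0.3125x; the wedge Ps − Pb = 78 gives 59.0625 + 0.3125x − (1760/7 - (2/7)x) = 78, so x' = 30281/67.
Then Pb = 1760/7 − (2/7)·(30281/67) = 8194/67 and Ps = 59.0625 + 0.3125·(30281/67) = 13420/67.
Government outlay = subsidy × quantity = 78 × 30281/67 = 2361918/67.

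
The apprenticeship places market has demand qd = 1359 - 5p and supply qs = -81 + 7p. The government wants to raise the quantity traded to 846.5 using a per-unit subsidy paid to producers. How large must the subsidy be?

At q = 846.5, invert demand for the buyer price: pb = (1359 − 846.5)/5 = 102.5; invert supply for the seller price: ps = (846.5 − (-81))/7 = 132.5.
The subsidy must fill the gap: s = ps − pb = 132.5 − 102.5 = 30.

Required subsidy s = 30 per unit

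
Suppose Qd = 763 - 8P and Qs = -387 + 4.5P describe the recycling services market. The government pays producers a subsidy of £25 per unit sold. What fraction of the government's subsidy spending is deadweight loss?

Pre-subsidy: 763 - 8P = -387 + 4.5P gives P* = 92, Q* = 27.
With the subsidy, sellers receive Ps = Pb + 25 for each unit, where Pb is the price buyers pay.
Supply in terms of Pb becomes Qs = -387 + 4.5(Pb + 25) = -274.5 + 4.5Pb. Setting this equal to demand: 763 - 8Pb = -274.5 + 4.5Pb, so Pb = 83.
Sellers receive Ps = 83 + 25 = 108; Q' = 763 − 8·83 = 99.
ΔCS = ½(27 + 99)(92 − 83) = 567; ΔPS = ½(27 + 99)(108 − 92) = 1008.
Government spending = 25 × 99 = 2475.
DWL = ½ × 25 × (99 − 27) = 900; fraction = 900 / 2475 = 4/11.

DWL / government spending = 4/11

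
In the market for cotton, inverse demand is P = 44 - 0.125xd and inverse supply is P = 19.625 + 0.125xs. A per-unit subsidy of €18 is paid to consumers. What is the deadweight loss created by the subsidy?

Deadweight loss = €648

Pre-subsidy: 44 - 0.125x = 19.625 + 0.125x gives x* = 97.5 and P* = 31.8125.
With the rebate, buyers effectively pay Pb = Ps − 18, where Ps is the price sellers receive.
On the curves, Pb = 44 - 0.125x and Ps = 19.625 + 0.125x; the wedge Ps − Pb = 18 gives 19.625 + 0.125x − (44 - 0.125x) = 18, so x' = 169.5.
Then Pb = 44 − 0.125·169.5 = 22.8125 and Ps = 19.625 + 0.125·169.5 = 40.8125.
The subsidy expands output by 169.5 − 97.5 = 72 past the efficient level; on those units the gap between marginal cost and willingness to pay runs from 0 up to 18.
DWL = ½ × 18 × 72 = 648.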